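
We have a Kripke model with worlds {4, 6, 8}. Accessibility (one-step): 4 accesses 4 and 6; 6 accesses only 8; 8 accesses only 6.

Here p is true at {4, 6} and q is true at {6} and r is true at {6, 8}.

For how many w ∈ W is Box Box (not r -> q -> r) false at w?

0

4: successors {4, 6}; Box (not r -> q -> r) there: 4:T, 6:T. ✓
6: successors {8}; Box (not r -> q -> r) there: 8:T. ✓
8: successors {6}; Box (not r -> q -> r) there: 6:T. ✓
Satisfying worlds: {4, 6, 8}.
So Box Box (not r -> q -> r) fails at the other 0 worlds.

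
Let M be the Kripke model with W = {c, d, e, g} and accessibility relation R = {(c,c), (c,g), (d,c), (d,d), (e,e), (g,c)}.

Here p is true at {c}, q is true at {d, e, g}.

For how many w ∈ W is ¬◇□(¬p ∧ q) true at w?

c: ◇□(¬p ∧ q) is F. ✓
d: ◇□(¬p ∧ q) is F. ✓
e: ◇□(¬p ∧ q) is T. ✗
g: ◇□(¬p ∧ q) is F. ✓
Satisfying worlds: {c, d, g}.

3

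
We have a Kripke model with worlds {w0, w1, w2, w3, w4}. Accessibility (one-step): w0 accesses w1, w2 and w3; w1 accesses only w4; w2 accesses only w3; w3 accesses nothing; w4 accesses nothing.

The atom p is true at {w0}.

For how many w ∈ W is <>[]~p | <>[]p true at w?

w0: <>[]~p is T, <>[]p is T. ✓
w1: <>[]~p is T, <>[]p is T. ✓
w2: <>[]~p is T, <>[]p is T. ✓
w3: <>[]~p is F, <>[]p is F. ✗
w4: <>[]~p is F, <>[]p is F. ✗
Satisfying worlds: {w0, w1, w2}.

3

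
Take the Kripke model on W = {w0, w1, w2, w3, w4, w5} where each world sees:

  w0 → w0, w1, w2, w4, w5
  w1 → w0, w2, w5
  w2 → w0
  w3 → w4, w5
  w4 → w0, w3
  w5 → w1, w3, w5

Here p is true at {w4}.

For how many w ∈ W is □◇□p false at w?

w0: successors {w0, w1, w2, w4, w5}; ◇□p there: w0:F, w1:F, w2:F, w4:F, w5:F. ✗
w1: successors {w0, w2, w5}; ◇□p there: w0:F, w2:F, w5:F. ✗
w2: successors {w0}; ◇□p there: w0:F. ✗
w3: successors {w4, w5}; ◇□p there: w4:F, w5:F. ✗
w4: successors {w0, w3}; ◇□p there: w0:F, w3:F. ✗
w5: successors {w1, w3, w5}; ◇□p there: w1:F, w3:F, w5:F. ✗
Satisfying worlds: ∅.
So □◇□p fails at the other 6 worlds.

6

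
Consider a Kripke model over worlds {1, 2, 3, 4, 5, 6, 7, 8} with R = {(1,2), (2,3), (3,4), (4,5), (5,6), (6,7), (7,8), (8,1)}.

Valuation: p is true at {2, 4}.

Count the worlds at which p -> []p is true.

1: p is F, []p is T. ✓
2: p is T, []p is F. ✗
3: p is F, []p is T. ✓
4: p is T, []p is F. ✗
5: p is F, []p is F. ✓
6: p is F, []p is F. ✓
7: p is F, []p is F. ✓
8: p is F, []p is F. ✓
Satisfying worlds: {1, 3, 5, 6, 7, 8}.

6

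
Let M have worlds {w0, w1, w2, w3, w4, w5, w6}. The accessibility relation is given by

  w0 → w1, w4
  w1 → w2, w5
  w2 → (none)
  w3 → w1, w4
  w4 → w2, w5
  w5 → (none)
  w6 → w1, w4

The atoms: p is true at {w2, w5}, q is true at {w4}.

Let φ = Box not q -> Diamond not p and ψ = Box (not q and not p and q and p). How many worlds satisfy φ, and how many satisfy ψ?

For Box not q -> Diamond not p:
w0: Box not q is F, Diamond not p is T. ✓
w1: Box not q is T, Diamond not p is F. ✗
w2: Box not q is T, Diamond not p is F. ✗
w3: Box not q is F, Diamond not p is T. ✓
w4: Box not q is T, Diamond not p is F. ✗
w5: Box not q is T, Diamond not p is F. ✗
w6: Box not q is F, Diamond not p is T. ✓
— 3 worlds.
For Box (not q and not p and q and p):
w0: successors {w1, w4}; not q and not p and q and p there: w1:F, w4:F. ✗
w1: successors {w2, w5}; not q and not p and q and p there: w2:F, w5:F. ✗
w2: no successors, so Box (not q and not p and q and p) holds vacuously. ✓
w3: successors {w1, w4}; not q and not p and q and p there: w1:F, w4:F. ✗
w4: successors {w2, w5}; not q and not p and q and p there: w2:F, w5:F. ✗
w5: no successors, so Box (not q and not p and q and p) holds vacuously. ✓
w6: successors {w1, w4}; not q and not p and q and p there: w1:F, w4:F. ✗
— 2 worlds.

3 and 2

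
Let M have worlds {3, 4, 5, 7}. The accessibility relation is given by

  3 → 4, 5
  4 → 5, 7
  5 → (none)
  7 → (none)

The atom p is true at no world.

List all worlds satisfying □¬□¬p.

{5, 7}

3: successors {4, 5}; ¬□¬p there: 4:F, 5:F. ✗
4: successors {5, 7}; ¬□¬p there: 5:F, 7:F. ✗
5: no successors, so □¬□¬p holds vacuously. ✓
7: no successors, so □¬□¬p holds vacuously. ✓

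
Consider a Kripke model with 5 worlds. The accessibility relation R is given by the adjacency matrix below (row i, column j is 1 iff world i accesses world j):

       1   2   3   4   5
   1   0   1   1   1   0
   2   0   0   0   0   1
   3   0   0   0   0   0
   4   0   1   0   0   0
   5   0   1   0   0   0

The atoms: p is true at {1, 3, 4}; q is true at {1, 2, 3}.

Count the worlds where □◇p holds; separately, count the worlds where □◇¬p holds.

1 and 4

For □◇p:
1: successors {2, 3, 4}; ◇p there: 2:F, 3:F, 4:F. ✗
2: successors {5}; ◇p there: 5:F. ✗
3: no successors, so □◇p holds vacuously. ✓
4: successors {2}; ◇p there: 2:F. ✗
5: successors {2}; ◇p there: 2:F. ✗
— 1 world.
For □◇¬p:
1: successors {2, 3, 4}; ◇¬p there: 2:T, 3:F, 4:T. ✗
2: successors {5}; ◇¬p there: 5:T. ✓
3: no successors, so □◇¬p holds vacuously. ✓
4: successors {2}; ◇¬p there: 2:T. ✓
5: successors {2}; ◇¬p there: 2:T. ✓
— 4 worlds.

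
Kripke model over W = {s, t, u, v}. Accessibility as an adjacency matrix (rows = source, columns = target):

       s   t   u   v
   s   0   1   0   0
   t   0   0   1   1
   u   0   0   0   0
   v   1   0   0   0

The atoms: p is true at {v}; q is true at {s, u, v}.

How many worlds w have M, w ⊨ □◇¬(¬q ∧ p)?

s: successors {t}; ◇¬(¬q ∧ p) there: t:T. ✓
t: successors {u, v}; ◇¬(¬q ∧ p) there: u:F, v:T. ✗
u: no successors, so □◇¬(¬q ∧ p) holds vacuously. ✓
v: successors {s}; ◇¬(¬q ∧ p) there: s:T. ✓
Satisfying worlds: {s, u, v}.

3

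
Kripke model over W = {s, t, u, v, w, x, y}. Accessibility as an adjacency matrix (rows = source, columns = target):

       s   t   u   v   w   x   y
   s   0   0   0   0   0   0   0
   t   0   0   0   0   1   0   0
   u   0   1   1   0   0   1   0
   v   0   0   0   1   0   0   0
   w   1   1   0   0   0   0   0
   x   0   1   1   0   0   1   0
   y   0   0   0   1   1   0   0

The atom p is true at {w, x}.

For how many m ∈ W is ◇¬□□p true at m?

s: no successors, so ◇¬□□p fails. ✗
t: successors {w}; ¬□□p there: w:F. ✗
u: successors {t, u, x}; ¬□□p there: t:T, u:T, x:T. ✓
v: successors {v}; ¬□□p there: v:T. ✓
w: successors {s, t}; ¬□□p there: s:F, t:T. ✓
x: successors {t, u, x}; ¬□□p there: t:T, u:T, x:T. ✓
y: successors {v, w}; ¬□□p there: v:T, w:F. ✓
Satisfying worlds: {u, v, w, x, y}.

5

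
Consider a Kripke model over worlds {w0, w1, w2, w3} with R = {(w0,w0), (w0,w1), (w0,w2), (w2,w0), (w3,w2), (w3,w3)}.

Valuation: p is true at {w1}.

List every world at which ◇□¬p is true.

{w0, w3}

w0: successors {w0, w1, w2}; □¬p there: w0:F, w1:T, w2:T. ✓
w1: no successors, so ◇□¬p fails. ✗
w2: successors {w0}; □¬p there: w0:F. ✗
w3: successors {w2, w3}; □¬p there: w2:T, w3:T. ✓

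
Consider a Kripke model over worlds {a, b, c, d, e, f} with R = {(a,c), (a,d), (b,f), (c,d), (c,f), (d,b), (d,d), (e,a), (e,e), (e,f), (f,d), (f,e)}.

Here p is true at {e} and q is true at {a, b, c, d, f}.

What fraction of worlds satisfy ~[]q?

1/3

a: []q is T. ✗
b: []q is T. ✗
c: []q is T. ✗
d: []q is T. ✗
e: []q is F. ✓
f: []q is F. ✓
That's 2 of 6 worlds, so 2/6 = 1/3.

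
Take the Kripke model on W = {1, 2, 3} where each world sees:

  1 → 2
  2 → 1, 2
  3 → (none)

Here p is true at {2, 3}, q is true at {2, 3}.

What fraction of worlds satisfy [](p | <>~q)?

1: successors {2}; p | <>~q there: 2:T. ✓
2: successors {1, 2}; p | <>~q there: 1:F, 2:T. ✗
3: no successors, so [](p | <>~q) holds vacuously. ✓
That's 2 of 3 worlds, so 2/3.

2/3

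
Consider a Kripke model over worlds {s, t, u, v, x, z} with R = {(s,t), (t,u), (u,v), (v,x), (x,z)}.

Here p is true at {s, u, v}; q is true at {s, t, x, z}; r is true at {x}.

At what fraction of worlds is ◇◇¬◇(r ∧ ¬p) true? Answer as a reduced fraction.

1/2

s: successors {t}; ◇¬◇(r ∧ ¬p) there: t:T. ✓
t: successors {u}; ◇¬◇(r ∧ ¬p) there: u:F. ✗
u: successors {v}; ◇¬◇(r ∧ ¬p) there: v:T. ✓
v: successors {x}; ◇¬◇(r ∧ ¬p) there: x:T. ✓
x: successors {z}; ◇¬◇(r ∧ ¬p) there: z:F. ✗
z: no successors, so ◇◇¬◇(r ∧ ¬p) fails. ✗
That's 3 of 6 worlds, so 3/6 = 1/2.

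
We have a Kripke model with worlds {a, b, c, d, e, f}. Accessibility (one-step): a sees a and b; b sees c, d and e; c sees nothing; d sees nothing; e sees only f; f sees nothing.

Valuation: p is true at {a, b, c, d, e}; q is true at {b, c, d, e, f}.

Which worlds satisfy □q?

{b, c, d, e, f}

a: successors {a, b}; q there: a:F, b:T. ✗
b: successors {c, d, e}; q there: c:T, d:T, e:T. ✓
c: no successors, so □q holds vacuously. ✓
d: no successors, so □q holds vacuously. ✓
e: successors {f}; q there: f:T. ✓
f: no successors, so □q holds vacuously. ✓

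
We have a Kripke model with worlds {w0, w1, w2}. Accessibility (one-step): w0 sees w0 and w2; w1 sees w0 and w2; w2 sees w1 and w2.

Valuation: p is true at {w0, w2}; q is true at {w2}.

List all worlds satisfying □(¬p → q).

{w0, w1}

w0: successors {w0, w2}; ¬p → q there: w0:T, w2:T. ✓
w1: successors {w0, w2}; ¬p → q there: w0:T, w2:T. ✓
w2: successors {w1, w2}; ¬p → q there: w1:F, w2:T. ✗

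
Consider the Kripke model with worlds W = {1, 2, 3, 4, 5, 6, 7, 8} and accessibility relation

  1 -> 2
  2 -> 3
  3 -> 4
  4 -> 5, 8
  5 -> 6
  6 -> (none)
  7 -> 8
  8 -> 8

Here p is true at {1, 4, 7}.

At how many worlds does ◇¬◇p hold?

1: successors {2}; ¬◇p there: 2:T. ✓
2: successors {3}; ¬◇p there: 3:F. ✗
3: successors {4}; ¬◇p there: 4:T. ✓
4: successors {5, 8}; ¬◇p there: 5:T, 8:T. ✓
5: successors {6}; ¬◇p there: 6:T. ✓
6: no successors, so ◇¬◇p fails. ✗
7: successors {8}; ¬◇p there: 8:T. ✓
8: successors {8}; ¬◇p there: 8:T. ✓
Satisfying worlds: {1, 3, 4, 5, 7, 8}.

6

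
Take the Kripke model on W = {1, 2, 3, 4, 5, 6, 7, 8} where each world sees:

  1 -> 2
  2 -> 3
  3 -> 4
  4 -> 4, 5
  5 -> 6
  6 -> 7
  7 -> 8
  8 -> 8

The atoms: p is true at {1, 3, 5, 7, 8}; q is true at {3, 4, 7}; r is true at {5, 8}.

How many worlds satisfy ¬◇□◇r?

3

1: ◇□◇r is F. ✓
2: ◇□◇r is T. ✗
3: ◇□◇r is F. ✓
4: ◇□◇r is F. ✓
5: ◇□◇r is T. ✗
6: ◇□◇r is T. ✗
7: ◇□◇r is T. ✗
8: ◇□◇r is T. ✗
Satisfying worlds: {1, 3, 4}.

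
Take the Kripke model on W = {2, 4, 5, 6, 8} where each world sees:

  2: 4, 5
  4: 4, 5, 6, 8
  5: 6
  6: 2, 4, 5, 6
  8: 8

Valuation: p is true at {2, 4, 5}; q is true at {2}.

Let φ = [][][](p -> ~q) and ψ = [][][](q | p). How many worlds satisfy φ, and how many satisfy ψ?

1 and 0

For [][][](p -> ~q):
2: successors {4, 5}; [][](p -> ~q) there: 4:F, 5:F. ✗
4: successors {4, 5, 6, 8}; [][](p -> ~q) there: 4:F, 5:F, 6:F, 8:T. ✗
5: successors {6}; [][](p -> ~q) there: 6:F. ✗
6: successors {2, 4, 5, 6}; [][](p -> ~q) there: 2:T, 4:F, 5:F, 6:F. ✗
8: successors {8}; [][](p -> ~q) there: 8:T. ✓
— 1 world.
For [][][](q | p):
2: successors {4, 5}; [][](q | p) there: 4:F, 5:F. ✗
4: successors {4, 5, 6, 8}; [][](q | p) there: 4:F, 5:F, 6:F, 8:F. ✗
5: successors {6}; [][](q | p) there: 6:F. ✗
6: successors {2, 4, 5, 6}; [][](q | p) there: 2:F, 4:F, 5:F, 6:F. ✗
8: successors {8}; [][](q | p) there: 8:F. ✗
— 0 worlds.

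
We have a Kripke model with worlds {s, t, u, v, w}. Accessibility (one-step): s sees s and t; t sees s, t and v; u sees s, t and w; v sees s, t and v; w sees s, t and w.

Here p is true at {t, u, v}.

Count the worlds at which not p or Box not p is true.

2

s: not p is T, Box not p is F. ✓
t: not p is F, Box not p is F. ✗
u: not p is F, Box not p is F. ✗
v: not p is F, Box not p is F. ✗
w: not p is T, Box not p is F. ✓
Satisfying worlds: {s, w}.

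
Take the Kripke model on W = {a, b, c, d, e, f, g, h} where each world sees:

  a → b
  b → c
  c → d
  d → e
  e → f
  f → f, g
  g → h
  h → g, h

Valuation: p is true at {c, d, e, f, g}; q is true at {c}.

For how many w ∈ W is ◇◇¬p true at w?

a: successors {b}; ◇¬p there: b:F. ✗
b: successors {c}; ◇¬p there: c:F. ✗
c: successors {d}; ◇¬p there: d:F. ✗
d: successors {e}; ◇¬p there: e:F. ✗
e: successors {f}; ◇¬p there: f:F. ✗
f: successors {f, g}; ◇¬p there: f:F, g:T. ✓
g: successors {h}; ◇¬p there: h:T. ✓
h: successors {g, h}; ◇¬p there: g:T, h:T. ✓
Satisfying worlds: {f, g, h}.

3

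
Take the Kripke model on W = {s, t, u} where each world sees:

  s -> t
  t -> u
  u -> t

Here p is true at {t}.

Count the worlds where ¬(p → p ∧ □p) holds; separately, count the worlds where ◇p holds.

For ¬(p → p ∧ □p):
s: p → p ∧ □p is T. ✗
t: p → p ∧ □p is F. ✓
u: p → p ∧ □p is T. ✗
— 1 world.
For ◇p:
s: successors {t}; p there: t:T. ✓
t: successors {u}; p there: u:F. ✗
u: successors {t}; p there: t:T. ✓
— 2 worlds.

1 and 2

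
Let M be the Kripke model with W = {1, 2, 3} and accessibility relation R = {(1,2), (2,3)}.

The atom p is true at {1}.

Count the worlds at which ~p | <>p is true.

1: ~p is F, <>p is F. ✗
2: ~p is T, <>p is F. ✓
3: ~p is T, <>p is F. ✓
Satisfying worlds: {2, 3}.

2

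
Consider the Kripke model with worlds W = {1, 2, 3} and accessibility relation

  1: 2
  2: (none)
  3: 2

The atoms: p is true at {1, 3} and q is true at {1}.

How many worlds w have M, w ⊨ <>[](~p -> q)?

2

1: successors {2}; [](~p -> q) there: 2:T. ✓
2: no successors, so <>[](~p -> q) fails. ✗
3: successors {2}; [](~p -> q) there: 2:T. ✓
Satisfying worlds: {1, 3}.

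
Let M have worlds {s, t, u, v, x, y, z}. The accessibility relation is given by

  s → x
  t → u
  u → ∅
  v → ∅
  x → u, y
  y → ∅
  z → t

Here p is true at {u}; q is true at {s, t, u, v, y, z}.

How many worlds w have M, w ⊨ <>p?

s: successors {x}; p there: x:F. ✗
t: successors {u}; p there: u:T. ✓
u: no successors, so <>p fails. ✗
v: no successors, so <>p fails. ✗
x: successors {u, y}; p there: u:T, y:F. ✓
y: no successors, so <>p fails. ✗
z: successors {t}; p there: t:F. ✗
Satisfying worlds: {t, x}.

2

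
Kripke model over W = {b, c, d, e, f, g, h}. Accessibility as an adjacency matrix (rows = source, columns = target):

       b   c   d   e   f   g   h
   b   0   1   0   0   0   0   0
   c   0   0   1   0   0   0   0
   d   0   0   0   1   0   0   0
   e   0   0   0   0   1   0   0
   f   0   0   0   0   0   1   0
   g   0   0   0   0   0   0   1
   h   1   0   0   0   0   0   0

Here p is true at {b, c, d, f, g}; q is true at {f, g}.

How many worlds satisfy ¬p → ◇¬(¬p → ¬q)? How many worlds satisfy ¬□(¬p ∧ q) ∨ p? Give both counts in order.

For ¬p → ◇¬(¬p → ¬q):
b: ¬p is F, ◇¬(¬p → ¬q) is F. ✓
c: ¬p is F, ◇¬(¬p → ¬q) is F. ✓
d: ¬p is F, ◇¬(¬p → ¬q) is F. ✓
e: ¬p is T, ◇¬(¬p → ¬q) is F. ✗
f: ¬p is F, ◇¬(¬p → ¬q) is F. ✓
g: ¬p is F, ◇¬(¬p → ¬q) is F. ✓
h: ¬p is T, ◇¬(¬p → ¬q) is F. ✗
— 5 worlds.
For ¬□(¬p ∧ q) ∨ p:
b: ¬□(¬p ∧ q) is T, p is T. ✓
c: ¬□(¬p ∧ q) is T, p is T. ✓
d: ¬□(¬p ∧ q) is T, p is T. ✓
e: ¬□(¬p ∧ q) is T, p is F. ✓
f: ¬□(¬p ∧ q) is T, p is T. ✓
g: ¬□(¬p ∧ q) is T, p is T. ✓
h: ¬□(¬p ∧ q) is T, p is F. ✓
— 7 worlds.

5 and 7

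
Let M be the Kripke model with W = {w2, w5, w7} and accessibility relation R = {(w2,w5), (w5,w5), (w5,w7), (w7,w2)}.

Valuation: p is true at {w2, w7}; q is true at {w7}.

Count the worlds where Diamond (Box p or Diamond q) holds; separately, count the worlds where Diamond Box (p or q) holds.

For Diamond (Box p or Diamond q):
w2: successors {w5}; Box p or Diamond q there: w5:T. ✓
w5: successors {w5, w7}; Box p or Diamond q there: w5:T, w7:T. ✓
w7: successors {w2}; Box p or Diamond q there: w2:F. ✗
— 2 worlds.
For Diamond Box (p or q):
w2: successors {w5}; Box (p or q) there: w5:F. ✗
w5: successors {w5, w7}; Box (p or q) there: w5:F, w7:T. ✓
w7: successors {w2}; Box (p or q) there: w2:F. ✗
— 1 world.

2 and 1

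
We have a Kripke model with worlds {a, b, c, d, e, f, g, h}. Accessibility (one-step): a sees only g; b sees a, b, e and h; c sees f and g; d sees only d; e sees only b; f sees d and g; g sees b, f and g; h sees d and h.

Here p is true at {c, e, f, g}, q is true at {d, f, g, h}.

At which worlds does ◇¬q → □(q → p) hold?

{a, c, d, e, f, g, h}

a: ◇¬q is F, □(q → p) is T. ✓
b: ◇¬q is T, □(q → p) is F. ✗
c: ◇¬q is F, □(q → p) is T. ✓
d: ◇¬q is F, □(q → p) is F. ✓
e: ◇¬q is T, □(q → p) is T. ✓
f: ◇¬q is F, □(q → p) is F. ✓
g: ◇¬q is T, □(q → p) is T. ✓
h: ◇¬q is F, □(q → p) is F. ✓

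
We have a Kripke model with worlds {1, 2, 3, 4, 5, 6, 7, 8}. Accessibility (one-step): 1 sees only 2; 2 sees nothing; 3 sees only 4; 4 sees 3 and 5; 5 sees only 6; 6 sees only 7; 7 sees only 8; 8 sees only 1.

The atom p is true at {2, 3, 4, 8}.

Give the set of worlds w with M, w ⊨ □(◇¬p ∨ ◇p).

{2, 3, 4, 5, 6, 7, 8}

1: successors {2}; ◇¬p ∨ ◇p there: 2:F. ✗
2: no successors, so □(◇¬p ∨ ◇p) holds vacuously. ✓
3: successors {4}; ◇¬p ∨ ◇p there: 4:T. ✓
4: successors {3, 5}; ◇¬p ∨ ◇p there: 3:T, 5:T. ✓
5: successors {6}; ◇¬p ∨ ◇p there: 6:T. ✓
6: successors {7}; ◇¬p ∨ ◇p there: 7:T. ✓
7: successors {8}; ◇¬p ∨ ◇p there: 8:T. ✓
8: successors {1}; ◇¬p ∨ ◇p there: 1:T. ✓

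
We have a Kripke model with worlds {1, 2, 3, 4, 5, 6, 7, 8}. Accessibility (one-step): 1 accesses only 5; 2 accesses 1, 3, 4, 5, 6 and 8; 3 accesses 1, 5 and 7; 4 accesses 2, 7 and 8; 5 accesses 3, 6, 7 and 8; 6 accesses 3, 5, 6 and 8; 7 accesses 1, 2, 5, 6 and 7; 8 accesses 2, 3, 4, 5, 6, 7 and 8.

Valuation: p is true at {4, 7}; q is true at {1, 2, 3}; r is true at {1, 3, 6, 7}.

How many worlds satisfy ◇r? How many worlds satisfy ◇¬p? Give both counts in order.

7 and 8

For ◇r:
1: successors {5}; r there: 5:F. ✗
2: successors {1, 3, 4, 5, 6, 8}; r there: 1:T, 3:T, 4:F, 5:F, 6:T, 8:F. ✓
3: successors {1, 5, 7}; r there: 1:T, 5:F, 7:T. ✓
4: successors {2, 7, 8}; r there: 2:F, 7:T, 8:F. ✓
5: successors {3, 6, 7, 8}; r there: 3:T, 6:T, 7:T, 8:F. ✓
6: successors {3, 5, 6, 8}; r there: 3:T, 5:F, 6:T, 8:F. ✓
7: successors {1, 2, 5, 6, 7}; r there: 1:T, 2:F, 5:F, 6:T, 7:T. ✓
8: successors {2, 3, 4, 5, 6, 7, 8}; r there: 2:F, 3:T, 4:F, 5:F, 6:T, 7:T, 8:F. ✓
— 7 worlds.
For ◇¬p:
1: successors {5}; ¬p there: 5:T. ✓
2: successors {1, 3, 4, 5, 6, 8}; ¬p there: 1:T, 3:T, 4:F, 5:T, 6:T, 8:T. ✓
3: successors {1, 5, 7}; ¬p there: 1:T, 5:T, 7:F. ✓
4: successors {2, 7, 8}; ¬p there: 2:T, 7:F, 8:T. ✓
5: successors {3, 6, 7, 8}; ¬p there: 3:T, 6:T, 7:F, 8:T. ✓
6: successors {3, 5, 6, 8}; ¬p there: 3:T, 5:T, 6:T, 8:T. ✓
7: successors {1, 2, 5, 6, 7}; ¬p there: 1:T, 2:T, 5:T, 6:T, 7:F. ✓
8: successors {2, 3, 4, 5, 6, 7, 8}; ¬p there: 2:T, 3:T, 4:F, 5:T, 6:T, 7:F, 8:T. ✓
— 8 worlds.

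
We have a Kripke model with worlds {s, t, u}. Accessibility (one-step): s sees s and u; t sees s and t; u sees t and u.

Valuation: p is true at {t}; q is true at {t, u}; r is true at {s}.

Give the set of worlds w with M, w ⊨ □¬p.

{s}

s: successors {s, u}; ¬p there: s:T, u:T. ✓
t: successors {s, t}; ¬p there: s:T, t:F. ✗
u: successors {t, u}; ¬p there: t:F, u:T. ✗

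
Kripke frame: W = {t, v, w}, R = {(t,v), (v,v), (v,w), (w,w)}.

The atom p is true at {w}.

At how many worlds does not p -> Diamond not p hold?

3

t: not p is T, Diamond not p is T. ✓
v: not p is T, Diamond not p is T. ✓
w: not p is F, Diamond not p is F. ✓
Satisfying worlds: {t, v, w}.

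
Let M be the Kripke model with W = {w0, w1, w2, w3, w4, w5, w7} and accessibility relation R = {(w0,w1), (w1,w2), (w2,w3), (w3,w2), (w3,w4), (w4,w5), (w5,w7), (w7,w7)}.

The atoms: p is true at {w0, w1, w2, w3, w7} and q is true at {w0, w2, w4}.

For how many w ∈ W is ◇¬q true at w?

5

w0: successors {w1}; ¬q there: w1:T. ✓
w1: successors {w2}; ¬q there: w2:F. ✗
w2: successors {w3}; ¬q there: w3:T. ✓
w3: successors {w2, w4}; ¬q there: w2:F, w4:F. ✗
w4: successors {w5}; ¬q there: w5:T. ✓
w5: successors {w7}; ¬q there: w7:T. ✓
w7: successors {w7}; ¬q there: w7:T. ✓
Satisfying worlds: {w0, w2, w4, w5, w7}.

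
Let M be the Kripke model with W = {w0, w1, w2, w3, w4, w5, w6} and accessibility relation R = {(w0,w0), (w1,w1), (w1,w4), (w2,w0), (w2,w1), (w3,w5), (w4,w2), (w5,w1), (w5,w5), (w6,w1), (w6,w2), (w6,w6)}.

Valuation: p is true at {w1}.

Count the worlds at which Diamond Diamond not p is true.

7

w0: successors {w0}; Diamond not p there: w0:T. ✓
w1: successors {w1, w4}; Diamond not p there: w1:T, w4:T. ✓
w2: successors {w0, w1}; Diamond not p there: w0:T, w1:T. ✓
w3: successors {w5}; Diamond not p there: w5:T. ✓
w4: successors {w2}; Diamond not p there: w2:T. ✓
w5: successors {w1, w5}; Diamond not p there: w1:T, w5:T. ✓
w6: successors {w1, w2, w6}; Diamond not p there: w1:T, w2:T, w6:T. ✓
Satisfying worlds: {w0, w1, w2, w3, w4, w5, w6}.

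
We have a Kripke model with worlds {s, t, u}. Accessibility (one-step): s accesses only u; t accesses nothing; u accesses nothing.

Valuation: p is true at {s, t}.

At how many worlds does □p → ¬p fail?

1

s: □p is F, ¬p is F. ✓
t: □p is T, ¬p is F. ✗
u: □p is T, ¬p is T. ✓
Satisfying worlds: {s, u}.
So □p → ¬p fails at the other 1 world.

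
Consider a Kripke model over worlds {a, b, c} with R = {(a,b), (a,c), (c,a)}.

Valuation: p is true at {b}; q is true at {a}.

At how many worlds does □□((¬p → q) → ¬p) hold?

a: successors {b, c}; □((¬p → q) → ¬p) there: b:T, c:T. ✓
b: no successors, so □□((¬p → q) → ¬p) holds vacuously. ✓
c: successors {a}; □((¬p → q) → ¬p) there: a:F. ✗
Satisfying worlds: {a, b}.

2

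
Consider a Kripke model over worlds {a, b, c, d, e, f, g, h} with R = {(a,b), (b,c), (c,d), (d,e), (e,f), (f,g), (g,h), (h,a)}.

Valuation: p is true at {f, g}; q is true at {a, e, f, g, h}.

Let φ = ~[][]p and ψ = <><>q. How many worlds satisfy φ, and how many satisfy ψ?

6 and 5

For ~[][]p:
a: [][]p is F. ✓
b: [][]p is F. ✓
c: [][]p is F. ✓
d: [][]p is T. ✗
e: [][]p is T. ✗
f: [][]p is F. ✓
g: [][]p is F. ✓
h: [][]p is F. ✓
— 6 worlds.
For <><>q:
a: successors {b}; <>q there: b:F. ✗
b: successors {c}; <>q there: c:F. ✗
c: successors {d}; <>q there: d:T. ✓
d: successors {e}; <>q there: e:T. ✓
e: successors {f}; <>q there: f:T. ✓
f: successors {g}; <>q there: g:T. ✓
g: successors {h}; <>q there: h:T. ✓
h: successors {a}; <>q there: a:F. ✗
— 5 worlds.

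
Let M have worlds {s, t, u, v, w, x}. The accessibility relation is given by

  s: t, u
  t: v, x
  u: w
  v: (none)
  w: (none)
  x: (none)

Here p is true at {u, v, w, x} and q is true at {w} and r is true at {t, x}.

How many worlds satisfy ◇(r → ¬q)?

3

s: successors {t, u}; r → ¬q there: t:T, u:T. ✓
t: successors {v, x}; r → ¬q there: v:T, x:T. ✓
u: successors {w}; r → ¬q there: w:T. ✓
v: no successors, so ◇(r → ¬q) fails. ✗
w: no successors, so ◇(r → ¬q) fails. ✗
x: no successors, so ◇(r → ¬q) fails. ✗
Satisfying worlds: {s, t, u}.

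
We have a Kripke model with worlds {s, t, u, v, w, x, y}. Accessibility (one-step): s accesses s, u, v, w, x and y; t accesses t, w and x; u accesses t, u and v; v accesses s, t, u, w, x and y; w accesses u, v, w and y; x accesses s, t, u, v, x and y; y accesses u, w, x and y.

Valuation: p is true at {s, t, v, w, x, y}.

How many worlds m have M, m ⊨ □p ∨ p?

s: □p is F, p is T. ✓
t: □p is T, p is T. ✓
u: □p is F, p is F. ✗
v: □p is F, p is T. ✓
w: □p is F, p is T. ✓
x: □p is F, p is T. ✓
y: □p is F, p is T. ✓
Satisfying worlds: {s, t, v, w, x, y}.

6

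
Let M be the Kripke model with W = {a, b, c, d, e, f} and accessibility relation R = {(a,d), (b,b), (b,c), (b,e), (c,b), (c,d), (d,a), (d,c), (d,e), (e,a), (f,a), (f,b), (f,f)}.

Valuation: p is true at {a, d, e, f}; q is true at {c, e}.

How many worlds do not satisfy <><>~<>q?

1

a: successors {d}; <>~<>q there: d:T. ✓
b: successors {b, c, e}; <>~<>q there: b:T, c:F, e:T. ✓
c: successors {b, d}; <>~<>q there: b:T, d:T. ✓
d: successors {a, c, e}; <>~<>q there: a:F, c:F, e:T. ✓
e: successors {a}; <>~<>q there: a:F. ✗
f: successors {a, b, f}; <>~<>q there: a:F, b:T, f:T. ✓
Satisfying worlds: {a, b, c, d, f}.
So <><>~<>q fails at the other 1 world.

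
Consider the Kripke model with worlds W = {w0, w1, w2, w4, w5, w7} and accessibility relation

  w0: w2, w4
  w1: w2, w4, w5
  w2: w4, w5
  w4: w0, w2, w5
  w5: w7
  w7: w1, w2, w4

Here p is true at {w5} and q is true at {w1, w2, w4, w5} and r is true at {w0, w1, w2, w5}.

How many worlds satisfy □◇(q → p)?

4

w0: successors {w2, w4}; ◇(q → p) there: w2:T, w4:T. ✓
w1: successors {w2, w4, w5}; ◇(q → p) there: w2:T, w4:T, w5:T. ✓
w2: successors {w4, w5}; ◇(q → p) there: w4:T, w5:T. ✓
w4: successors {w0, w2, w5}; ◇(q → p) there: w0:F, w2:T, w5:T. ✗
w5: successors {w7}; ◇(q → p) there: w7:F. ✗
w7: successors {w1, w2, w4}; ◇(q → p) there: w1:T, w2:T, w4:T. ✓
Satisfying worlds: {w0, w1, w2, w7}.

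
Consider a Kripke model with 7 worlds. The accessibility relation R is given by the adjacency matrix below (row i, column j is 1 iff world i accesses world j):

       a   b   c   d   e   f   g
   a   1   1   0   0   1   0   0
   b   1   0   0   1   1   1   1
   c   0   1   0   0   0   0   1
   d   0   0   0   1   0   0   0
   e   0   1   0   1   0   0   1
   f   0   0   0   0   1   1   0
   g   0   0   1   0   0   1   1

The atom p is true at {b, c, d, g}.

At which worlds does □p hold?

{c, d, e}

a: successors {a, b, e}; p there: a:F, b:T, e:F. ✗
b: successors {a, d, e, f, g}; p there: a:F, d:T, e:F, f:F, g:T. ✗
c: successors {b, g}; p there: b:T, g:T. ✓
d: successors {d}; p there: d:T. ✓
e: successors {b, d, g}; p there: b:T, d:T, g:T. ✓
f: successors {e, f}; p there: e:F, f:F. ✗
g: successors {c, f, g}; p there: c:T, f:F, g:T. ✗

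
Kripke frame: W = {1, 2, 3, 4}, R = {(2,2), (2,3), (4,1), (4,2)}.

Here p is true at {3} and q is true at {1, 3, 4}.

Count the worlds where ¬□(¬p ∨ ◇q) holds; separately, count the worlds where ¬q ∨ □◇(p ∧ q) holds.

For ¬□(¬p ∨ ◇q):
1: □(¬p ∨ ◇q) is T. ✗
2: □(¬p ∨ ◇q) is F. ✓
3: □(¬p ∨ ◇q) is T. ✗
4: □(¬p ∨ ◇q) is T. ✗
— 1 world.
For ¬q ∨ □◇(p ∧ q):
1: ¬q is F, □◇(p ∧ q) is T. ✓
2: ¬q is T, □◇(p ∧ q) is F. ✓
3: ¬q is F, □◇(p ∧ q) is T. ✓
4: ¬q is F, □◇(p ∧ q) is F. ✗
— 3 worlds.

1 and 3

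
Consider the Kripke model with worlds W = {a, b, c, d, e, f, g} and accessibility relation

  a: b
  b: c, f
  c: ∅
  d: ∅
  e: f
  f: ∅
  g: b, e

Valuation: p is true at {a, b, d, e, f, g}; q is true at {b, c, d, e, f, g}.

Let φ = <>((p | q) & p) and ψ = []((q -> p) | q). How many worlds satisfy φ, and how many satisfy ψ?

4 and 7

For <>((p | q) & p):
a: successors {b}; (p | q) & p there: b:T. ✓
b: successors {c, f}; (p | q) & p there: c:F, f:T. ✓
c: no successors, so <>((p | q) & p) fails. ✗
d: no successors, so <>((p | q) & p) fails. ✗
e: successors {f}; (p | q) & p there: f:T. ✓
f: no successors, so <>((p | q) & p) fails. ✗
g: successors {b, e}; (p | q) & p there: b:T, e:T. ✓
— 4 worlds.
For []((q -> p) | q):
a: successors {b}; (q -> p) | q there: b:T. ✓
b: successors {c, f}; (q -> p) | q there: c:T, f:T. ✓
c: no successors, so []((q -> p) | q) holds vacuously. ✓
d: no successors, so []((q -> p) | q) holds vacuously. ✓
e: successors {f}; (q -> p) | q there: f:T. ✓
f: no successors, so []((q -> p) | q) holds vacuously. ✓
g: successors {b, e}; (q -> p) | q there: b:T, e:T. ✓
— 7 worlds.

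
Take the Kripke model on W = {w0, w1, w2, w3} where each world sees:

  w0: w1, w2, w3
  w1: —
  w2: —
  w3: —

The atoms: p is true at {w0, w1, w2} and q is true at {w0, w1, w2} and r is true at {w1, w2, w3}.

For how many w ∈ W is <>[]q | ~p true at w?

w0: <>[]q is T, ~p is F. ✓
w1: <>[]q is F, ~p is F. ✗
w2: <>[]q is F, ~p is F. ✗
w3: <>[]q is F, ~p is T. ✓
Satisfying worlds: {w0, w3}.

2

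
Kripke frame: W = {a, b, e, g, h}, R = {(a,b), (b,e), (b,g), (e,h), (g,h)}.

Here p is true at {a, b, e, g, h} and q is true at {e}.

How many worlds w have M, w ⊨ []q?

1

a: successors {b}; q there: b:F. ✗
b: successors {e, g}; q there: e:T, g:F. ✗
e: successors {h}; q there: h:F. ✗
g: successors {h}; q there: h:F. ✗
h: no successors, so []q holds vacuously. ✓
Satisfying worlds: {h}.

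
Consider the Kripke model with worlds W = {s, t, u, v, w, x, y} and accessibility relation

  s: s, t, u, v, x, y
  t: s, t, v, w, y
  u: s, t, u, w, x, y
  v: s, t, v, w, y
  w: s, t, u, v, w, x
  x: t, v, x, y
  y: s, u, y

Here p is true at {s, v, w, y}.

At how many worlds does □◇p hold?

s: successors {s, t, u, v, x, y}; ◇p there: s:T, t:T, u:T, v:T, x:T, y:T. ✓
t: successors {s, t, v, w, y}; ◇p there: s:T, t:T, v:T, w:T, y:T. ✓
u: successors {s, t, u, w, x, y}; ◇p there: s:T, t:T, u:T, w:T, x:T, y:T. ✓
v: successors {s, t, v, w, y}; ◇p there: s:T, t:T, v:T, w:T, y:T. ✓
w: successors {s, t, u, v, w, x}; ◇p there: s:T, t:T, u:T, v:T, w:T, x:T. ✓
x: successors {t, v, x, y}; ◇p there: t:T, v:T, x:T, y:T. ✓
y: successors {s, u, y}; ◇p there: s:T, u:T, y:T. ✓
Satisfying worlds: {s, t, u, v, w, x, y}.

7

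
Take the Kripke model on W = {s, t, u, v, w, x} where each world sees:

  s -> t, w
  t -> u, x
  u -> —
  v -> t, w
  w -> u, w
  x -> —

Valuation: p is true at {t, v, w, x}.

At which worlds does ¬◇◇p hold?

{t, u, x}

s: ◇◇p is T. ✗
t: ◇◇p is F. ✓
u: ◇◇p is F. ✓
v: ◇◇p is T. ✗
w: ◇◇p is T. ✗
x: ◇◇p is F. ✓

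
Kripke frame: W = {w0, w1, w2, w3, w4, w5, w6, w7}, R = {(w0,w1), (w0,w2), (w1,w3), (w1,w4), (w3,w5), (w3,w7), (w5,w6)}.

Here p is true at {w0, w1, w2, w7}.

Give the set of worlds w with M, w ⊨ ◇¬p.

{w1, w3, w5}

w0: successors {w1, w2}; ¬p there: w1:F, w2:F. ✗
w1: successors {w3, w4}; ¬p there: w3:T, w4:T. ✓
w2: no successors, so ◇¬p fails. ✗
w3: successors {w5, w7}; ¬p there: w5:T, w7:F. ✓
w4: no successors, so ◇¬p fails. ✗
w5: successors {w6}; ¬p there: w6:T. ✓
w6: no successors, so ◇¬p fails. ✗
w7: no successors, so ◇¬p fails. ✗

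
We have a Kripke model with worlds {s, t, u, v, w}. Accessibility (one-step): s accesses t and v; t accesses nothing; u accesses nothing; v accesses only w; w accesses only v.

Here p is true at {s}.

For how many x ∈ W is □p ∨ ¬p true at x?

4

s: □p is F, ¬p is F. ✗
t: □p is T, ¬p is T. ✓
u: □p is T, ¬p is T. ✓
v: □p is F, ¬p is T. ✓
w: □p is F, ¬p is T. ✓
Satisfying worlds: {t, u, v, w}.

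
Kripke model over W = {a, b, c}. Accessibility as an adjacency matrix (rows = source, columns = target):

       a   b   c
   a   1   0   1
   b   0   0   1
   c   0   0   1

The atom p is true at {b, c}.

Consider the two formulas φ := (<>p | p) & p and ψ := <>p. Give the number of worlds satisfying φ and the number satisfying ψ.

For (<>p | p) & p:
a: <>p | p is T, p is F. ✗
b: <>p | p is T, p is T. ✓
c: <>p | p is T, p is T. ✓
— 2 worlds.
For <>p:
a: successors {a, c}; p there: a:F, c:T. ✓
b: successors {c}; p there: c:T. ✓
c: successors {c}; p there: c:T. ✓
— 3 worlds.

2 and 3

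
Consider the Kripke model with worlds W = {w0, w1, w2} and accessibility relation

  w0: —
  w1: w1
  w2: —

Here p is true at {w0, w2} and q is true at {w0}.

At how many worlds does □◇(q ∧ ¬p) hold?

2

w0: no successors, so □◇(q ∧ ¬p) holds vacuously. ✓
w1: successors {w1}; ◇(q ∧ ¬p) there: w1:F. ✗
w2: no successors, so □◇(q ∧ ¬p) holds vacuously. ✓
Satisfying worlds: {w0, w2}.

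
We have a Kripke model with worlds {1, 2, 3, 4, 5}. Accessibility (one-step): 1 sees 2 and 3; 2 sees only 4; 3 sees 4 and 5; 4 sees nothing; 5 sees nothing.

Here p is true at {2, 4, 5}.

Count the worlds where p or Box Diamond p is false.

1

1: p is F, Box Diamond p is T. ✓
2: p is T, Box Diamond p is F. ✓
3: p is F, Box Diamond p is F. ✗
4: p is T, Box Diamond p is T. ✓
5: p is T, Box Diamond p is T. ✓
Satisfying worlds: {1, 2, 4, 5}.
So p or Box Diamond p fails at the other 1 world.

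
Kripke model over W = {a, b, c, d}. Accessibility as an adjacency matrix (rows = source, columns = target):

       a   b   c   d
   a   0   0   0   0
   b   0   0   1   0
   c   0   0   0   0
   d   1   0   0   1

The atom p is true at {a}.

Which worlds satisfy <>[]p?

a: no successors, so <>[]p fails. ✗
b: successors {c}; []p there: c:T. ✓
c: no successors, so <>[]p fails. ✗
d: successors {a, d}; []p there: a:T, d:F. ✓

{b, d}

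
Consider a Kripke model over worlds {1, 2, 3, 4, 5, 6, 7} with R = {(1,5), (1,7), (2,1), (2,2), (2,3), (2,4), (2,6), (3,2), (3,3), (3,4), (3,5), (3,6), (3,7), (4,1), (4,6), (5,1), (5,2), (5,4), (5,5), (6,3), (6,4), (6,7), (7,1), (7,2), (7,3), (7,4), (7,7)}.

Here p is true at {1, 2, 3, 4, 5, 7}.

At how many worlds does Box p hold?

4

1: successors {5, 7}; p there: 5:T, 7:T. ✓
2: successors {1, 2, 3, 4, 6}; p there: 1:T, 2:T, 3:T, 4:T, 6:F. ✗
3: successors {2, 3, 4, 5, 6, 7}; p there: 2:T, 3:T, 4:T, 5:T, 6:F, 7:T. ✗
4: successors {1, 6}; p there: 1:T, 6:F. ✗
5: successors {1, 2, 4, 5}; p there: 1:T, 2:T, 4:T, 5:T. ✓
6: successors {3, 4, 7}; p there: 3:T, 4:T, 7:T. ✓
7: successors {1, 2, 3, 4, 7}; p there: 1:T, 2:T, 3:T, 4:T, 7:T. ✓
Satisfying worlds: {1, 5, 6, 7}.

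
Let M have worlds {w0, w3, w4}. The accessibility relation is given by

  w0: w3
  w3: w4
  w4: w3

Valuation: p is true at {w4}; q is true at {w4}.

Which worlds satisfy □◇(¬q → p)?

w0: successors {w3}; ◇(¬q → p) there: w3:T. ✓
w3: successors {w4}; ◇(¬q → p) there: w4:F. ✗
w4: successors {w3}; ◇(¬q → p) there: w3:T. ✓

{w0, w4}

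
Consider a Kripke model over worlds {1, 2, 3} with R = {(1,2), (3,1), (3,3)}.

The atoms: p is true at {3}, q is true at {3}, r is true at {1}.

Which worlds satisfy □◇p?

{2}

1: successors {2}; ◇p there: 2:F. ✗
2: no successors, so □◇p holds vacuously. ✓
3: successors {1, 3}; ◇p there: 1:F, 3:T. ✗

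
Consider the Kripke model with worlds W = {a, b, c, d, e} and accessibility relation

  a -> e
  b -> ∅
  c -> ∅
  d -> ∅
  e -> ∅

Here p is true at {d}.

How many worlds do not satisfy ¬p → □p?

1

a: ¬p is T, □p is F. ✗
b: ¬p is T, □p is T. ✓
c: ¬p is T, □p is T. ✓
d: ¬p is F, □p is T. ✓
e: ¬p is T, □p is T. ✓
Satisfying worlds: {b, c, d, e}.
So ¬p → □p fails at the other 1 world.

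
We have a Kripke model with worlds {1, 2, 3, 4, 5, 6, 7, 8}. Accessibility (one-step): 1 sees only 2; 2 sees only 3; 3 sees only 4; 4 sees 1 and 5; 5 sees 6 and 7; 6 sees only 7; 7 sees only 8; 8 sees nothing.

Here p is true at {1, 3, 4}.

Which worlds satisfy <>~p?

1: successors {2}; ~p there: 2:T. ✓
2: successors {3}; ~p there: 3:F. ✗
3: successors {4}; ~p there: 4:F. ✗
4: successors {1, 5}; ~p there: 1:F, 5:T. ✓
5: successors {6, 7}; ~p there: 6:T, 7:T. ✓
6: successors {7}; ~p there: 7:T. ✓
7: successors {8}; ~p there: 8:T. ✓
8: no successors, so <>~p fails. ✗

{1, 4, 5, 6, 7}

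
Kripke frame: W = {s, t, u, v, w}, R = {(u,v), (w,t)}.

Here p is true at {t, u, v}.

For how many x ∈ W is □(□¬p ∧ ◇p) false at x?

2

s: no successors, so □(□¬p ∧ ◇p) holds vacuously. ✓
t: no successors, so □(□¬p ∧ ◇p) holds vacuously. ✓
u: successors {v}; □¬p ∧ ◇p there: v:F. ✗
v: no successors, so □(□¬p ∧ ◇p) holds vacuously. ✓
w: successors {t}; □¬p ∧ ◇p there: t:F. ✗
Satisfying worlds: {s, t, v}.
So □(□¬p ∧ ◇p) fails at the other 2 worlds.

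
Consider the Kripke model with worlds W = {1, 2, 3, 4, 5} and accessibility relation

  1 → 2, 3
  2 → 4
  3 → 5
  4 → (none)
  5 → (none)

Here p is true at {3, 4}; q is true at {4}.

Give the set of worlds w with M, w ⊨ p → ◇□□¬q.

{1, 2, 3, 5}

1: p is F, ◇□□¬q is T. ✓
2: p is F, ◇□□¬q is T. ✓
3: p is T, ◇□□¬q is T. ✓
4: p is T, ◇□□¬q is F. ✗
5: p is F, ◇□□¬q is F. ✓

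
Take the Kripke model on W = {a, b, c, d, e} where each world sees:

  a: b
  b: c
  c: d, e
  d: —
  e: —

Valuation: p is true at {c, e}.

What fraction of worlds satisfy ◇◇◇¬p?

a: successors {b}; ◇◇¬p there: b:T. ✓
b: successors {c}; ◇◇¬p there: c:F. ✗
c: successors {d, e}; ◇◇¬p there: d:F, e:F. ✗
d: no successors, so ◇◇◇¬p fails. ✗
e: no successors, so ◇◇◇¬p fails. ✗
That's 1 of 5 worlds, so 1/5.

1/5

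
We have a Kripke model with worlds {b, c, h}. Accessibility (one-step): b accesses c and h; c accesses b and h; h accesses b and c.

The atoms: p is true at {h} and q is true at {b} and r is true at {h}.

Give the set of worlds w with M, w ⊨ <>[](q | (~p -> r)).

{b, h}

b: successors {c, h}; [](q | (~p -> r)) there: c:T, h:F. ✓
c: successors {b, h}; [](q | (~p -> r)) there: b:F, h:F. ✗
h: successors {b, c}; [](q | (~p -> r)) there: b:F, c:T. ✓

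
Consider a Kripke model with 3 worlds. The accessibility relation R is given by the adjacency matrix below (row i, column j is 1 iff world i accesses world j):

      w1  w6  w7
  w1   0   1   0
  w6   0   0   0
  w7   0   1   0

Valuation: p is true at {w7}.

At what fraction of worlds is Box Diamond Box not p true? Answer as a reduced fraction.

w1: successors {w6}; Diamond Box not p there: w6:F. ✗
w6: no successors, so Box Diamond Box not p holds vacuously. ✓
w7: successors {w6}; Diamond Box not p there: w6:F. ✗
That's 1 of 3 worlds, so 1/3.

1/3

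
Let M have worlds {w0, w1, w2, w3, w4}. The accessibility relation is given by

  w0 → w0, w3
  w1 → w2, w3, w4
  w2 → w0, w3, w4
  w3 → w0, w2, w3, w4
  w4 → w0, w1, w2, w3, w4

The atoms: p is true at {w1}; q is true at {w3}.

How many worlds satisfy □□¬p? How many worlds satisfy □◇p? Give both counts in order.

1 and 0

For □□¬p:
w0: successors {w0, w3}; □¬p there: w0:T, w3:T. ✓
w1: successors {w2, w3, w4}; □¬p there: w2:T, w3:T, w4:F. ✗
w2: successors {w0, w3, w4}; □¬p there: w0:T, w3:T, w4:F. ✗
w3: successors {w0, w2, w3, w4}; □¬p there: w0:T, w2:T, w3:T, w4:F. ✗
w4: successors {w0, w1, w2, w3, w4}; □¬p there: w0:T, w1:T, w2:T, w3:T, w4:F. ✗
— 1 world.
For □◇p:
w0: successors {w0, w3}; ◇p there: w0:F, w3:F. ✗
w1: successors {w2, w3, w4}; ◇p there: w2:F, w3:F, w4:T. ✗
w2: successors {w0, w3, w4}; ◇p there: w0:F, w3:F, w4:T. ✗
w3: successors {w0, w2, w3, w4}; ◇p there: w0:F, w2:F, w3:F, w4:T. ✗
w4: successors {w0, w1, w2, w3, w4}; ◇p there: w0:F, w1:F, w2:F, w3:F, w4:T. ✗
— 0 worlds.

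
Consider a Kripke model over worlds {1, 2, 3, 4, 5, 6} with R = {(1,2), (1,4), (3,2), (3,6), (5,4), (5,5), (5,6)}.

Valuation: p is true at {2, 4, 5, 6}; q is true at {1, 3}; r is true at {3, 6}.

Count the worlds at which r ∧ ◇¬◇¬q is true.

1

1: r is F, ◇¬◇¬q is T. ✗
2: r is F, ◇¬◇¬q is F. ✗
3: r is T, ◇¬◇¬q is T. ✓
4: r is F, ◇¬◇¬q is F. ✗
5: r is F, ◇¬◇¬q is T. ✗
6: r is T, ◇¬◇¬q is F. ✗
Satisfying worlds: {3}.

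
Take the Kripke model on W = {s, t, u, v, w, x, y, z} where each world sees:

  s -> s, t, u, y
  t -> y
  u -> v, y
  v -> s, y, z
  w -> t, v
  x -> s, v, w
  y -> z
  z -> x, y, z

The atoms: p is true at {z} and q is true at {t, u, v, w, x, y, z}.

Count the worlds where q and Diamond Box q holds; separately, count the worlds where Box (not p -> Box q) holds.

7 and 2

For q and Diamond Box q:
s: q is F, Diamond Box q is T. ✗
t: q is T, Diamond Box q is T. ✓
u: q is T, Diamond Box q is T. ✓
v: q is T, Diamond Box q is T. ✓
w: q is T, Diamond Box q is T. ✓
x: q is T, Diamond Box q is T. ✓
y: q is T, Diamond Box q is T. ✓
z: q is T, Diamond Box q is T. ✓
— 7 worlds.
For Box (not p -> Box q):
s: successors {s, t, u, y}; not p -> Box q there: s:F, t:T, u:T, y:T. ✗
t: successors {y}; not p -> Box q there: y:T. ✓
u: successors {v, y}; not p -> Box q there: v:F, y:T. ✗
v: successors {s, y, z}; not p -> Box q there: s:F, y:T, z:T. ✗
w: successors {t, v}; not p -> Box q there: t:T, v:F. ✗
x: successors {s, v, w}; not p -> Box q there: s:F, v:F, w:T. ✗
y: successors {z}; not p -> Box q there: z:T. ✓
z: successors {x, y, z}; not p -> Box q there: x:F, y:T, z:T. ✗
— 2 worlds.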